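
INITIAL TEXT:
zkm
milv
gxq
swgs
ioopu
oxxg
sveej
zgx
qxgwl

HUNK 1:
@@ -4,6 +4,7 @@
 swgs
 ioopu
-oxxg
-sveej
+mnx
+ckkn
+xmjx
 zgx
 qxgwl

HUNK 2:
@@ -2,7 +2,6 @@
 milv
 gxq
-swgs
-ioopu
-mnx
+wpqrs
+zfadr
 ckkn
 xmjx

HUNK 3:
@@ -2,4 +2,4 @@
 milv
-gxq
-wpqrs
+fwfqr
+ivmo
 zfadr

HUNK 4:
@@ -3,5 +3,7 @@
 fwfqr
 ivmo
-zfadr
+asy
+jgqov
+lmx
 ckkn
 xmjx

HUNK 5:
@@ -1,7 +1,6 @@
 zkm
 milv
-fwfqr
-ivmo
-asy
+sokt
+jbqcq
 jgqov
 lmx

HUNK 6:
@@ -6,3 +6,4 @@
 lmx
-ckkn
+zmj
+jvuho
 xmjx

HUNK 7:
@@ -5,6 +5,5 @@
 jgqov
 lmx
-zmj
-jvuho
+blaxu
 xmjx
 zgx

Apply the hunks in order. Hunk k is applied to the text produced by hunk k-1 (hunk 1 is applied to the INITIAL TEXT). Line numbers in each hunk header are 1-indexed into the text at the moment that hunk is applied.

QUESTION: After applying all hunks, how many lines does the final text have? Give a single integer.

Hunk 1: at line 4 remove [oxxg,sveej] add [mnx,ckkn,xmjx] -> 10 lines: zkm milv gxq swgs ioopu mnx ckkn xmjx zgx qxgwl
Hunk 2: at line 2 remove [swgs,ioopu,mnx] add [wpqrs,zfadr] -> 9 lines: zkm milv gxq wpqrs zfadr ckkn xmjx zgx qxgwl
Hunk 3: at line 2 remove [gxq,wpqrs] add [fwfqr,ivmo] -> 9 lines: zkm milv fwfqr ivmo zfadr ckkn xmjx zgx qxgwl
Hunk 4: at line 3 remove [zfadr] add [asy,jgqov,lmx] -> 11 lines: zkm milv fwfqr ivmo asy jgqov lmx ckkn xmjx zgx qxgwl
Hunk 5: at line 1 remove [fwfqr,ivmo,asy] add [sokt,jbqcq] -> 10 lines: zkm milv sokt jbqcq jgqov lmx ckkn xmjx zgx qxgwl
Hunk 6: at line 6 remove [ckkn] add [zmj,jvuho] -> 11 lines: zkm milv sokt jbqcq jgqov lmx zmj jvuho xmjx zgx qxgwl
Hunk 7: at line 5 remove [zmj,jvuho] add [blaxu] -> 10 lines: zkm milv sokt jbqcq jgqov lmx blaxu xmjx zgx qxgwl
Final line count: 10

Answer: 10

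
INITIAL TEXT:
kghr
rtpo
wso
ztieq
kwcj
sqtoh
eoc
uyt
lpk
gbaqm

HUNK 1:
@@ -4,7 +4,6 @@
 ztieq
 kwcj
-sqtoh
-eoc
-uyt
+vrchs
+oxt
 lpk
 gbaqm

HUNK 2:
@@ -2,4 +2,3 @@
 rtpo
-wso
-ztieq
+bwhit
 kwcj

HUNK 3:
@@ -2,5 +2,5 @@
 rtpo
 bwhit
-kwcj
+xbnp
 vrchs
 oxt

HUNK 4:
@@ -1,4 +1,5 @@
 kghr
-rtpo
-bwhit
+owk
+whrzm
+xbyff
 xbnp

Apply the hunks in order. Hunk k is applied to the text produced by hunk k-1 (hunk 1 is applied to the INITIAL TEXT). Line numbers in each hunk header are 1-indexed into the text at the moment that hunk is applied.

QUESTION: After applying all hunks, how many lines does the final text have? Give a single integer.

Answer: 9

Derivation:
Hunk 1: at line 4 remove [sqtoh,eoc,uyt] add [vrchs,oxt] -> 9 lines: kghr rtpo wso ztieq kwcj vrchs oxt lpk gbaqm
Hunk 2: at line 2 remove [wso,ztieq] add [bwhit] -> 8 lines: kghr rtpo bwhit kwcj vrchs oxt lpk gbaqm
Hunk 3: at line 2 remove [kwcj] add [xbnp] -> 8 lines: kghr rtpo bwhit xbnp vrchs oxt lpk gbaqm
Hunk 4: at line 1 remove [rtpo,bwhit] add [owk,whrzm,xbyff] -> 9 lines: kghr owk whrzm xbyff xbnp vrchs oxt lpk gbaqm
Final line count: 9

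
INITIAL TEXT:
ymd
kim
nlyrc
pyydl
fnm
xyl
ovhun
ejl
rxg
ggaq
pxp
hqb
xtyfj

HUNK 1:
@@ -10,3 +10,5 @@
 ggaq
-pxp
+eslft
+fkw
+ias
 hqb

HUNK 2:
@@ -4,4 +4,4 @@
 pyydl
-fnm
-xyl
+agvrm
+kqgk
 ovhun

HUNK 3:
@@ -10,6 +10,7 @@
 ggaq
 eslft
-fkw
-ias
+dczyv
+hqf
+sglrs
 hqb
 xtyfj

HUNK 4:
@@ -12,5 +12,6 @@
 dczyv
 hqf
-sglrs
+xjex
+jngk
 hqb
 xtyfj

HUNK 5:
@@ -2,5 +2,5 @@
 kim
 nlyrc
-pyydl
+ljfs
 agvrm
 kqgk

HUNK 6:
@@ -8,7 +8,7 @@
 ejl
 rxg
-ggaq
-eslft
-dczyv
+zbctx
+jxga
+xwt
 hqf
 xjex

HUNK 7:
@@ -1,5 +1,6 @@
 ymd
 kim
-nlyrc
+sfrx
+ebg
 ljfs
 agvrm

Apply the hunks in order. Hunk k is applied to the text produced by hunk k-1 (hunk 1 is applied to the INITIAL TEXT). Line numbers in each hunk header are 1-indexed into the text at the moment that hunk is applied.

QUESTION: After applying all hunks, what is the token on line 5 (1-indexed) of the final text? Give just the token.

Answer: ljfs

Derivation:
Hunk 1: at line 10 remove [pxp] add [eslft,fkw,ias] -> 15 lines: ymd kim nlyrc pyydl fnm xyl ovhun ejl rxg ggaq eslft fkw ias hqb xtyfj
Hunk 2: at line 4 remove [fnm,xyl] add [agvrm,kqgk] -> 15 lines: ymd kim nlyrc pyydl agvrm kqgk ovhun ejl rxg ggaq eslft fkw ias hqb xtyfj
Hunk 3: at line 10 remove [fkw,ias] add [dczyv,hqf,sglrs] -> 16 lines: ymd kim nlyrc pyydl agvrm kqgk ovhun ejl rxg ggaq eslft dczyv hqf sglrs hqb xtyfj
Hunk 4: at line 12 remove [sglrs] add [xjex,jngk] -> 17 lines: ymd kim nlyrc pyydl agvrm kqgk ovhun ejl rxg ggaq eslft dczyv hqf xjex jngk hqb xtyfj
Hunk 5: at line 2 remove [pyydl] add [ljfs] -> 17 lines: ymd kim nlyrc ljfs agvrm kqgk ovhun ejl rxg ggaq eslft dczyv hqf xjex jngk hqb xtyfj
Hunk 6: at line 8 remove [ggaq,eslft,dczyv] add [zbctx,jxga,xwt] -> 17 lines: ymd kim nlyrc ljfs agvrm kqgk ovhun ejl rxg zbctx jxga xwt hqf xjex jngk hqb xtyfj
Hunk 7: at line 1 remove [nlyrc] add [sfrx,ebg] -> 18 lines: ymd kim sfrx ebg ljfs agvrm kqgk ovhun ejl rxg zbctx jxga xwt hqf xjex jngk hqb xtyfj
Final line 5: ljfs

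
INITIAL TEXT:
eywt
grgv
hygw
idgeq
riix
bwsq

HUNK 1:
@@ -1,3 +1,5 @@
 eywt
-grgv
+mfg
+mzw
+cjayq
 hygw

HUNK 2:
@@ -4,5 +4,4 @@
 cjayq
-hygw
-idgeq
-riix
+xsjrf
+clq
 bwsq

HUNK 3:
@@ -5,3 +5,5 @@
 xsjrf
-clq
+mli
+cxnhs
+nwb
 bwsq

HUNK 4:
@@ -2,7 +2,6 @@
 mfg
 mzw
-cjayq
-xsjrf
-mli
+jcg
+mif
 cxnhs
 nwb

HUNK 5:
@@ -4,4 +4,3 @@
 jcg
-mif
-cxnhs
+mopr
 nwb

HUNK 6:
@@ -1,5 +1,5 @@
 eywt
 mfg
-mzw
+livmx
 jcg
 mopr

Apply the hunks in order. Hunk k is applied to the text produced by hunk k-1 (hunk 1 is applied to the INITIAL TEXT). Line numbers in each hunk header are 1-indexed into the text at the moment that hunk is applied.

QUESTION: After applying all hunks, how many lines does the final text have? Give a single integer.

Answer: 7

Derivation:
Hunk 1: at line 1 remove [grgv] add [mfg,mzw,cjayq] -> 8 lines: eywt mfg mzw cjayq hygw idgeq riix bwsq
Hunk 2: at line 4 remove [hygw,idgeq,riix] add [xsjrf,clq] -> 7 lines: eywt mfg mzw cjayq xsjrf clq bwsq
Hunk 3: at line 5 remove [clq] add [mli,cxnhs,nwb] -> 9 lines: eywt mfg mzw cjayq xsjrf mli cxnhs nwb bwsq
Hunk 4: at line 2 remove [cjayq,xsjrf,mli] add [jcg,mif] -> 8 lines: eywt mfg mzw jcg mif cxnhs nwb bwsq
Hunk 5: at line 4 remove [mif,cxnhs] add [mopr] -> 7 lines: eywt mfg mzw jcg mopr nwb bwsq
Hunk 6: at line 1 remove [mzw] add [livmx] -> 7 lines: eywt mfg livmx jcg mopr nwb bwsq
Final line count: 7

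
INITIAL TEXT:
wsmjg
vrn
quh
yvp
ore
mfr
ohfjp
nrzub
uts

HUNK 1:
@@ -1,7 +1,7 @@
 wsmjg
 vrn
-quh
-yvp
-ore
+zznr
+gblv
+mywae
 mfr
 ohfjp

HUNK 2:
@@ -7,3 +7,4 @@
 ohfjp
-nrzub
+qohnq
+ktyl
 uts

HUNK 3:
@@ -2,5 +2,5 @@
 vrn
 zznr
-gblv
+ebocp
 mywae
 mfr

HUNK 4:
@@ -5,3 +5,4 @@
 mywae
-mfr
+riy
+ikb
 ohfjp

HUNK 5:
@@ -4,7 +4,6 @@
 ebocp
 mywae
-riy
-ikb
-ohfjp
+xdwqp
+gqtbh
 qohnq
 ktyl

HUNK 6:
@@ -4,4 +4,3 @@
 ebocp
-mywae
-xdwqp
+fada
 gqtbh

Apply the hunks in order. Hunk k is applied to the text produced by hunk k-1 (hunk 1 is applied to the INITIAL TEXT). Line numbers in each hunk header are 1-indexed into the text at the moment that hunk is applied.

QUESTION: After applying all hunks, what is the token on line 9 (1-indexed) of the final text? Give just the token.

Hunk 1: at line 1 remove [quh,yvp,ore] add [zznr,gblv,mywae] -> 9 lines: wsmjg vrn zznr gblv mywae mfr ohfjp nrzub uts
Hunk 2: at line 7 remove [nrzub] add [qohnq,ktyl] -> 10 lines: wsmjg vrn zznr gblv mywae mfr ohfjp qohnq ktyl uts
Hunk 3: at line 2 remove [gblv] add [ebocp] -> 10 lines: wsmjg vrn zznr ebocp mywae mfr ohfjp qohnq ktyl uts
Hunk 4: at line 5 remove [mfr] add [riy,ikb] -> 11 lines: wsmjg vrn zznr ebocp mywae riy ikb ohfjp qohnq ktyl uts
Hunk 5: at line 4 remove [riy,ikb,ohfjp] add [xdwqp,gqtbh] -> 10 lines: wsmjg vrn zznr ebocp mywae xdwqp gqtbh qohnq ktyl uts
Hunk 6: at line 4 remove [mywae,xdwqp] add [fada] -> 9 lines: wsmjg vrn zznr ebocp fada gqtbh qohnq ktyl uts
Final line 9: uts

Answer: uts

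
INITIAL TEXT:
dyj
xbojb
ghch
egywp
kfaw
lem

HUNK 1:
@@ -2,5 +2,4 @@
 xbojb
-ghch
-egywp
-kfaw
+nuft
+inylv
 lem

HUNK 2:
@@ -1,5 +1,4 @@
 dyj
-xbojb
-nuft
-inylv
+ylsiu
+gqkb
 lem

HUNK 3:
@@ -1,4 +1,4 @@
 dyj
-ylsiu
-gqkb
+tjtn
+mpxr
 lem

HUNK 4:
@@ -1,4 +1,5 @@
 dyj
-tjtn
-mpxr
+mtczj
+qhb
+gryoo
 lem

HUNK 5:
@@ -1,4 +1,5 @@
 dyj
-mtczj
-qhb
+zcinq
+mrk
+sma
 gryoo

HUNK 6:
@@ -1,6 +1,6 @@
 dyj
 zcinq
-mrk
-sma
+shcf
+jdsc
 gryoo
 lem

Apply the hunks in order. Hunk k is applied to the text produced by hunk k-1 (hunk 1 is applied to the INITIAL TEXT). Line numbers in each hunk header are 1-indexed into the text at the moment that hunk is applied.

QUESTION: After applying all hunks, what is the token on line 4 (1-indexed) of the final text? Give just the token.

Answer: jdsc

Derivation:
Hunk 1: at line 2 remove [ghch,egywp,kfaw] add [nuft,inylv] -> 5 lines: dyj xbojb nuft inylv lem
Hunk 2: at line 1 remove [xbojb,nuft,inylv] add [ylsiu,gqkb] -> 4 lines: dyj ylsiu gqkb lem
Hunk 3: at line 1 remove [ylsiu,gqkb] add [tjtn,mpxr] -> 4 lines: dyj tjtn mpxr lem
Hunk 4: at line 1 remove [tjtn,mpxr] add [mtczj,qhb,gryoo] -> 5 lines: dyj mtczj qhb gryoo lem
Hunk 5: at line 1 remove [mtczj,qhb] add [zcinq,mrk,sma] -> 6 lines: dyj zcinq mrk sma gryoo lem
Hunk 6: at line 1 remove [mrk,sma] add [shcf,jdsc] -> 6 lines: dyj zcinq shcf jdsc gryoo lem
Final line 4: jdsc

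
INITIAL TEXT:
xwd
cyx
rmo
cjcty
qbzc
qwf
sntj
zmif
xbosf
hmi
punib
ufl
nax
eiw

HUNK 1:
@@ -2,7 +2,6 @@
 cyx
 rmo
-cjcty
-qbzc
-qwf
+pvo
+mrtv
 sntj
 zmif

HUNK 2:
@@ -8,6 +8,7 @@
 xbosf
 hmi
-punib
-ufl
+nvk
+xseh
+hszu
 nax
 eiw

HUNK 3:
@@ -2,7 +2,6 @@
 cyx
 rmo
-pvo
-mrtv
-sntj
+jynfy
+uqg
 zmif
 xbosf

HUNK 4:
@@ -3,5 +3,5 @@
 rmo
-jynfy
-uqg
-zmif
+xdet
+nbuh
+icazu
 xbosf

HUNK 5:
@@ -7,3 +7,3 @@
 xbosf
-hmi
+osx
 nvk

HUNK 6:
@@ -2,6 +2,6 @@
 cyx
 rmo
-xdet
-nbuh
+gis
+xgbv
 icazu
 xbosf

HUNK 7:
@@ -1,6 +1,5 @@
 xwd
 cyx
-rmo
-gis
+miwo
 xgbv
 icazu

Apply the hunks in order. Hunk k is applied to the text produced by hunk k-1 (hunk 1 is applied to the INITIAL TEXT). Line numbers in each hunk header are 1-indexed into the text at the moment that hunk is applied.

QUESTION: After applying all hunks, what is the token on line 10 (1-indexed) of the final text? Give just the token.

Answer: hszu

Derivation:
Hunk 1: at line 2 remove [cjcty,qbzc,qwf] add [pvo,mrtv] -> 13 lines: xwd cyx rmo pvo mrtv sntj zmif xbosf hmi punib ufl nax eiw
Hunk 2: at line 8 remove [punib,ufl] add [nvk,xseh,hszu] -> 14 lines: xwd cyx rmo pvo mrtv sntj zmif xbosf hmi nvk xseh hszu nax eiw
Hunk 3: at line 2 remove [pvo,mrtv,sntj] add [jynfy,uqg] -> 13 lines: xwd cyx rmo jynfy uqg zmif xbosf hmi nvk xseh hszu nax eiw
Hunk 4: at line 3 remove [jynfy,uqg,zmif] add [xdet,nbuh,icazu] -> 13 lines: xwd cyx rmo xdet nbuh icazu xbosf hmi nvk xseh hszu nax eiw
Hunk 5: at line 7 remove [hmi] add [osx] -> 13 lines: xwd cyx rmo xdet nbuh icazu xbosf osx nvk xseh hszu nax eiw
Hunk 6: at line 2 remove [xdet,nbuh] add [gis,xgbv] -> 13 lines: xwd cyx rmo gis xgbv icazu xbosf osx nvk xseh hszu nax eiw
Hunk 7: at line 1 remove [rmo,gis] add [miwo] -> 12 lines: xwd cyx miwo xgbv icazu xbosf osx nvk xseh hszu nax eiw
Final line 10: hszu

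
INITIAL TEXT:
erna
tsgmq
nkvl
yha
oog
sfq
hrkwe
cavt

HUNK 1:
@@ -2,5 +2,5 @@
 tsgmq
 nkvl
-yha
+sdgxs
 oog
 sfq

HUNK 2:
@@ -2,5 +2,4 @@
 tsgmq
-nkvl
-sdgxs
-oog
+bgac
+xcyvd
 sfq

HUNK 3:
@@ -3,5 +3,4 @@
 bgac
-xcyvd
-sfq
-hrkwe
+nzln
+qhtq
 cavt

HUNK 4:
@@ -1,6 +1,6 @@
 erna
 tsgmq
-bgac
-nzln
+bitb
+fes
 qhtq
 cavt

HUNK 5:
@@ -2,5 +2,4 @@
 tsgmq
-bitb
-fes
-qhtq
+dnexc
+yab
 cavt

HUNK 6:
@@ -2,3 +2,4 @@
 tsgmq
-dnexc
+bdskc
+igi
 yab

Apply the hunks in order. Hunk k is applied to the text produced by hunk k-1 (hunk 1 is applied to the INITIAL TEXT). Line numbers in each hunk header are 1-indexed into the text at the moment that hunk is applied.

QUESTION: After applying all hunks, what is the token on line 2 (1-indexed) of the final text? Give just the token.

Answer: tsgmq

Derivation:
Hunk 1: at line 2 remove [yha] add [sdgxs] -> 8 lines: erna tsgmq nkvl sdgxs oog sfq hrkwe cavt
Hunk 2: at line 2 remove [nkvl,sdgxs,oog] add [bgac,xcyvd] -> 7 lines: erna tsgmq bgac xcyvd sfq hrkwe cavt
Hunk 3: at line 3 remove [xcyvd,sfq,hrkwe] add [nzln,qhtq] -> 6 lines: erna tsgmq bgac nzln qhtq cavt
Hunk 4: at line 1 remove [bgac,nzln] add [bitb,fes] -> 6 lines: erna tsgmq bitb fes qhtq cavt
Hunk 5: at line 2 remove [bitb,fes,qhtq] add [dnexc,yab] -> 5 lines: erna tsgmq dnexc yab cavt
Hunk 6: at line 2 remove [dnexc] add [bdskc,igi] -> 6 lines: erna tsgmq bdskc igi yab cavt
Final line 2: tsgmq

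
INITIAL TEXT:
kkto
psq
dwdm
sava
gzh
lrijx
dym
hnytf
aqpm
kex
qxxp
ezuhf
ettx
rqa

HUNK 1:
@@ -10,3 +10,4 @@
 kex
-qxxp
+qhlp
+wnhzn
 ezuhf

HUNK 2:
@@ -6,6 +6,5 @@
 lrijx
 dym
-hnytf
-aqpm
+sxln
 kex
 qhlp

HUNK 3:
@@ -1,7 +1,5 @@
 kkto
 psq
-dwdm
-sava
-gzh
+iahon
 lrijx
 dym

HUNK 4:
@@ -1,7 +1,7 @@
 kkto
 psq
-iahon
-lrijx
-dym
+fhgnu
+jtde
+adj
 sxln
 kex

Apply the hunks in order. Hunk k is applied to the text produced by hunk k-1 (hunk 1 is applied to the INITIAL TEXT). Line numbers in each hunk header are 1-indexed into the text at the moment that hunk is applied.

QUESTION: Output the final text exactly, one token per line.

Answer: kkto
psq
fhgnu
jtde
adj
sxln
kex
qhlp
wnhzn
ezuhf
ettx
rqa

Derivation:
Hunk 1: at line 10 remove [qxxp] add [qhlp,wnhzn] -> 15 lines: kkto psq dwdm sava gzh lrijx dym hnytf aqpm kex qhlp wnhzn ezuhf ettx rqa
Hunk 2: at line 6 remove [hnytf,aqpm] add [sxln] -> 14 lines: kkto psq dwdm sava gzh lrijx dym sxln kex qhlp wnhzn ezuhf ettx rqa
Hunk 3: at line 1 remove [dwdm,sava,gzh] add [iahon] -> 12 lines: kkto psq iahon lrijx dym sxln kex qhlp wnhzn ezuhf ettx rqa
Hunk 4: at line 1 remove [iahon,lrijx,dym] add [fhgnu,jtde,adj] -> 12 lines: kkto psq fhgnu jtde adj sxln kex qhlp wnhzn ezuhf ettx rqa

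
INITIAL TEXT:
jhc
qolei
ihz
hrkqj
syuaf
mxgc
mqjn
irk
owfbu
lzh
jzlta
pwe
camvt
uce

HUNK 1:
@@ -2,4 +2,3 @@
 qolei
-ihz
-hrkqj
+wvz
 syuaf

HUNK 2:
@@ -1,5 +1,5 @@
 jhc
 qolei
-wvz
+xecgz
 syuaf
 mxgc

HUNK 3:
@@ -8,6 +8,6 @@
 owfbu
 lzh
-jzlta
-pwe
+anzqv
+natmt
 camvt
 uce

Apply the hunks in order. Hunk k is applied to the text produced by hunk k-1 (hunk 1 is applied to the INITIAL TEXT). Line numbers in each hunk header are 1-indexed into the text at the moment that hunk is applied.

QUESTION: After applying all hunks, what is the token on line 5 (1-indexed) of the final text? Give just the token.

Answer: mxgc

Derivation:
Hunk 1: at line 2 remove [ihz,hrkqj] add [wvz] -> 13 lines: jhc qolei wvz syuaf mxgc mqjn irk owfbu lzh jzlta pwe camvt uce
Hunk 2: at line 1 remove [wvz] add [xecgz] -> 13 lines: jhc qolei xecgz syuaf mxgc mqjn irk owfbu lzh jzlta pwe camvt uce
Hunk 3: at line 8 remove [jzlta,pwe] add [anzqv,natmt] -> 13 lines: jhc qolei xecgz syuaf mxgc mqjn irk owfbu lzh anzqv natmt camvt uce
Final line 5: mxgc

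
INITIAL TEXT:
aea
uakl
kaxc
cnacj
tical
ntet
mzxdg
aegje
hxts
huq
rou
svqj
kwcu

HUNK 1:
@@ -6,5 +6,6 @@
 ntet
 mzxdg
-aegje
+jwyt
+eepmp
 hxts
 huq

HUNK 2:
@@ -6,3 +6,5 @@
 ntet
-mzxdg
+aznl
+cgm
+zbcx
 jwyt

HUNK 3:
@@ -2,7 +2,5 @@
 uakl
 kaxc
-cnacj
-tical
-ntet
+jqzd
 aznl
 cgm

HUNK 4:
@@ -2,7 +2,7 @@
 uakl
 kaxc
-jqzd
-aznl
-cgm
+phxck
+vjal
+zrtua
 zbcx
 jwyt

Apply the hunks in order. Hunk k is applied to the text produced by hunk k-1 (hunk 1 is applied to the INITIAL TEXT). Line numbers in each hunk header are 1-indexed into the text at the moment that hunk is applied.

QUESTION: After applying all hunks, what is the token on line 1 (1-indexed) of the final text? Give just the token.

Hunk 1: at line 6 remove [aegje] add [jwyt,eepmp] -> 14 lines: aea uakl kaxc cnacj tical ntet mzxdg jwyt eepmp hxts huq rou svqj kwcu
Hunk 2: at line 6 remove [mzxdg] add [aznl,cgm,zbcx] -> 16 lines: aea uakl kaxc cnacj tical ntet aznl cgm zbcx jwyt eepmp hxts huq rou svqj kwcu
Hunk 3: at line 2 remove [cnacj,tical,ntet] add [jqzd] -> 14 lines: aea uakl kaxc jqzd aznl cgm zbcx jwyt eepmp hxts huq rou svqj kwcu
Hunk 4: at line 2 remove [jqzd,aznl,cgm] add [phxck,vjal,zrtua] -> 14 lines: aea uakl kaxc phxck vjal zrtua zbcx jwyt eepmp hxts huq rou svqj kwcu
Final line 1: aea

Answer: aea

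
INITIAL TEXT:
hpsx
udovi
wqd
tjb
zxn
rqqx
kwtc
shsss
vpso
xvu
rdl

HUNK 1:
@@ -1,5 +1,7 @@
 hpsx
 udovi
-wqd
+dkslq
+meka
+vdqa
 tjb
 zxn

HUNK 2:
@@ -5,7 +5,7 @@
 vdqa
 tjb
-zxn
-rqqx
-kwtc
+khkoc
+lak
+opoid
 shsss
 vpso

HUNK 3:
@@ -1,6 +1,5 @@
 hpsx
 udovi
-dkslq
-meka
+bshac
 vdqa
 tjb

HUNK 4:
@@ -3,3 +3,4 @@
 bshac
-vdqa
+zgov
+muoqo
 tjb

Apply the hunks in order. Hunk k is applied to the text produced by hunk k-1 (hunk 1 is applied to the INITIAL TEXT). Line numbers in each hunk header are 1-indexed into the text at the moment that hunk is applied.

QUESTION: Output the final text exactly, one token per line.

Hunk 1: at line 1 remove [wqd] add [dkslq,meka,vdqa] -> 13 lines: hpsx udovi dkslq meka vdqa tjb zxn rqqx kwtc shsss vpso xvu rdl
Hunk 2: at line 5 remove [zxn,rqqx,kwtc] add [khkoc,lak,opoid] -> 13 lines: hpsx udovi dkslq meka vdqa tjb khkoc lak opoid shsss vpso xvu rdl
Hunk 3: at line 1 remove [dkslq,meka] add [bshac] -> 12 lines: hpsx udovi bshac vdqa tjb khkoc lak opoid shsss vpso xvu rdl
Hunk 4: at line 3 remove [vdqa] add [zgov,muoqo] -> 13 lines: hpsx udovi bshac zgov muoqo tjb khkoc lak opoid shsss vpso xvu rdl

Answer: hpsx
udovi
bshac
zgov
muoqo
tjb
khkoc
lak
opoid
shsss
vpso
xvu
rdl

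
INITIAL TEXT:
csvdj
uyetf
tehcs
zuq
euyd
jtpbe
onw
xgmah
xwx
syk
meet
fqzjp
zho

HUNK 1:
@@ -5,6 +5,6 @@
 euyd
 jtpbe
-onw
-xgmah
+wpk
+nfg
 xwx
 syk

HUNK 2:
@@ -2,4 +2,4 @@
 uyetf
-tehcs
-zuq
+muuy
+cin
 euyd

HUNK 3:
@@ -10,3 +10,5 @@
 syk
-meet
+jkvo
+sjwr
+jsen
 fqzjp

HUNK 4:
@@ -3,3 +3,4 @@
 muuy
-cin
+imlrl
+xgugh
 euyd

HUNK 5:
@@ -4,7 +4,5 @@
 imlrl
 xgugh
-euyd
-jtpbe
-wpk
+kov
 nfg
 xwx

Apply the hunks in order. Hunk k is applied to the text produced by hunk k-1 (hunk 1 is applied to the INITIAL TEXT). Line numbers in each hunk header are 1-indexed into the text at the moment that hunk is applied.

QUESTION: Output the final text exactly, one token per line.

Hunk 1: at line 5 remove [onw,xgmah] add [wpk,nfg] -> 13 lines: csvdj uyetf tehcs zuq euyd jtpbe wpk nfg xwx syk meet fqzjp zho
Hunk 2: at line 2 remove [tehcs,zuq] add [muuy,cin] -> 13 lines: csvdj uyetf muuy cin euyd jtpbe wpk nfg xwx syk meet fqzjp zho
Hunk 3: at line 10 remove [meet] add [jkvo,sjwr,jsen] -> 15 lines: csvdj uyetf muuy cin euyd jtpbe wpk nfg xwx syk jkvo sjwr jsen fqzjp zho
Hunk 4: at line 3 remove [cin] add [imlrl,xgugh] -> 16 lines: csvdj uyetf muuy imlrl xgugh euyd jtpbe wpk nfg xwx syk jkvo sjwr jsen fqzjp zho
Hunk 5: at line 4 remove [euyd,jtpbe,wpk] add [kov] -> 14 lines: csvdj uyetf muuy imlrl xgugh kov nfg xwx syk jkvo sjwr jsen fqzjp zho

Answer: csvdj
uyetf
muuy
imlrl
xgugh
kov
nfg
xwx
syk
jkvo
sjwr
jsen
fqzjp
zho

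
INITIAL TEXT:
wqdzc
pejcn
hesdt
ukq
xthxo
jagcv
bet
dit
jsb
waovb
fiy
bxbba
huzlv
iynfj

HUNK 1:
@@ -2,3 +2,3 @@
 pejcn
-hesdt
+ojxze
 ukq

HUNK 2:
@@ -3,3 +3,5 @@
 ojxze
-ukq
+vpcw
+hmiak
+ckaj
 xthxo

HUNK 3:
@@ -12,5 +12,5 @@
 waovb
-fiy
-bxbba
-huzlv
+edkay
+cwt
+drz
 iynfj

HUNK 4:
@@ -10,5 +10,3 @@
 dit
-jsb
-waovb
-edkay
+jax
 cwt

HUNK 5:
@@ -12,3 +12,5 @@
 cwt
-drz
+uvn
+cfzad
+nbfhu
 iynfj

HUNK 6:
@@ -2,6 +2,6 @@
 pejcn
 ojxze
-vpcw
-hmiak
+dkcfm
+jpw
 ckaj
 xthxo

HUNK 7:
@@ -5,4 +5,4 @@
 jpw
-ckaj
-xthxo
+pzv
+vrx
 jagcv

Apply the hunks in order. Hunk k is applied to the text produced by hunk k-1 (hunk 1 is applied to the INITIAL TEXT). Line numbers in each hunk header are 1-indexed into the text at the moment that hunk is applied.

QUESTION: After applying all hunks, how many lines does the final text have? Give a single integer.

Answer: 16

Derivation:
Hunk 1: at line 2 remove [hesdt] add [ojxze] -> 14 lines: wqdzc pejcn ojxze ukq xthxo jagcv bet dit jsb waovb fiy bxbba huzlv iynfj
Hunk 2: at line 3 remove [ukq] add [vpcw,hmiak,ckaj] -> 16 lines: wqdzc pejcn ojxze vpcw hmiak ckaj xthxo jagcv bet dit jsb waovb fiy bxbba huzlv iynfj
Hunk 3: at line 12 remove [fiy,bxbba,huzlv] add [edkay,cwt,drz] -> 16 lines: wqdzc pejcn ojxze vpcw hmiak ckaj xthxo jagcv bet dit jsb waovb edkay cwt drz iynfj
Hunk 4: at line 10 remove [jsb,waovb,edkay] add [jax] -> 14 lines: wqdzc pejcn ojxze vpcw hmiak ckaj xthxo jagcv bet dit jax cwt drz iynfj
Hunk 5: at line 12 remove [drz] add [uvn,cfzad,nbfhu] -> 16 lines: wqdzc pejcn ojxze vpcw hmiak ckaj xthxo jagcv bet dit jax cwt uvn cfzad nbfhu iynfj
Hunk 6: at line 2 remove [vpcw,hmiak] add [dkcfm,jpw] -> 16 lines: wqdzc pejcn ojxze dkcfm jpw ckaj xthxo jagcv bet dit jax cwt uvn cfzad nbfhu iynfj
Hunk 7: at line 5 remove [ckaj,xthxo] add [pzv,vrx] -> 16 lines: wqdzc pejcn ojxze dkcfm jpw pzv vrx jagcv bet dit jax cwt uvn cfzad nbfhu iynfj
Final line count: 16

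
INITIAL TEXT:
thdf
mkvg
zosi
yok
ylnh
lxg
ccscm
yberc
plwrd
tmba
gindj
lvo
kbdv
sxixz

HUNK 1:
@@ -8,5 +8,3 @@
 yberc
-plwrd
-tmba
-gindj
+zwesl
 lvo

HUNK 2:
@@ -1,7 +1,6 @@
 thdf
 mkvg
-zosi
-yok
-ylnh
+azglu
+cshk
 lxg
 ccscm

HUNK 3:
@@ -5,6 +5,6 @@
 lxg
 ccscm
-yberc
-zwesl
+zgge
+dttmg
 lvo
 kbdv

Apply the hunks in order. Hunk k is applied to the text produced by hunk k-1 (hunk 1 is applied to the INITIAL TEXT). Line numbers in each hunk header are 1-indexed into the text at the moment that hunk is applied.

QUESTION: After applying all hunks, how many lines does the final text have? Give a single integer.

Hunk 1: at line 8 remove [plwrd,tmba,gindj] add [zwesl] -> 12 lines: thdf mkvg zosi yok ylnh lxg ccscm yberc zwesl lvo kbdv sxixz
Hunk 2: at line 1 remove [zosi,yok,ylnh] add [azglu,cshk] -> 11 lines: thdf mkvg azglu cshk lxg ccscm yberc zwesl lvo kbdv sxixz
Hunk 3: at line 5 remove [yberc,zwesl] add [zgge,dttmg] -> 11 lines: thdf mkvg azglu cshk lxg ccscm zgge dttmg lvo kbdv sxixz
Final line count: 11

Answer: 11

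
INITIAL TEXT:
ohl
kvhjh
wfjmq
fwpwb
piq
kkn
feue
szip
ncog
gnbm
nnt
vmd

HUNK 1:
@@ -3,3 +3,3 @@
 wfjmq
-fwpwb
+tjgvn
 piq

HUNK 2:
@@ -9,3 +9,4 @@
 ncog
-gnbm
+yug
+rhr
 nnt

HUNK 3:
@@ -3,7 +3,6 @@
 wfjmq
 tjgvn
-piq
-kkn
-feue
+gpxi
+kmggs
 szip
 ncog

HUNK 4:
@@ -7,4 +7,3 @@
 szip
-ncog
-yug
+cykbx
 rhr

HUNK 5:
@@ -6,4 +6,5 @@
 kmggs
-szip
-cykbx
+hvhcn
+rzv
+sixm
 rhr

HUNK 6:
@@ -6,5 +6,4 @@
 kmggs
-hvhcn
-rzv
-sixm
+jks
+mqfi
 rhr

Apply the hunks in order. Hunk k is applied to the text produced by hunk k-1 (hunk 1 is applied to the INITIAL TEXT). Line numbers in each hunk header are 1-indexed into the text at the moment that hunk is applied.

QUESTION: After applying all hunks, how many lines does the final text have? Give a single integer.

Answer: 11

Derivation:
Hunk 1: at line 3 remove [fwpwb] add [tjgvn] -> 12 lines: ohl kvhjh wfjmq tjgvn piq kkn feue szip ncog gnbm nnt vmd
Hunk 2: at line 9 remove [gnbm] add [yug,rhr] -> 13 lines: ohl kvhjh wfjmq tjgvn piq kkn feue szip ncog yug rhr nnt vmd
Hunk 3: at line 3 remove [piq,kkn,feue] add [gpxi,kmggs] -> 12 lines: ohl kvhjh wfjmq tjgvn gpxi kmggs szip ncog yug rhr nnt vmd
Hunk 4: at line 7 remove [ncog,yug] add [cykbx] -> 11 lines: ohl kvhjh wfjmq tjgvn gpxi kmggs szip cykbx rhr nnt vmd
Hunk 5: at line 6 remove [szip,cykbx] add [hvhcn,rzv,sixm] -> 12 lines: ohl kvhjh wfjmq tjgvn gpxi kmggs hvhcn rzv sixm rhr nnt vmd
Hunk 6: at line 6 remove [hvhcn,rzv,sixm] add [jks,mqfi] -> 11 lines: ohl kvhjh wfjmq tjgvn gpxi kmggs jks mqfi rhr nnt vmd
Final line count: 11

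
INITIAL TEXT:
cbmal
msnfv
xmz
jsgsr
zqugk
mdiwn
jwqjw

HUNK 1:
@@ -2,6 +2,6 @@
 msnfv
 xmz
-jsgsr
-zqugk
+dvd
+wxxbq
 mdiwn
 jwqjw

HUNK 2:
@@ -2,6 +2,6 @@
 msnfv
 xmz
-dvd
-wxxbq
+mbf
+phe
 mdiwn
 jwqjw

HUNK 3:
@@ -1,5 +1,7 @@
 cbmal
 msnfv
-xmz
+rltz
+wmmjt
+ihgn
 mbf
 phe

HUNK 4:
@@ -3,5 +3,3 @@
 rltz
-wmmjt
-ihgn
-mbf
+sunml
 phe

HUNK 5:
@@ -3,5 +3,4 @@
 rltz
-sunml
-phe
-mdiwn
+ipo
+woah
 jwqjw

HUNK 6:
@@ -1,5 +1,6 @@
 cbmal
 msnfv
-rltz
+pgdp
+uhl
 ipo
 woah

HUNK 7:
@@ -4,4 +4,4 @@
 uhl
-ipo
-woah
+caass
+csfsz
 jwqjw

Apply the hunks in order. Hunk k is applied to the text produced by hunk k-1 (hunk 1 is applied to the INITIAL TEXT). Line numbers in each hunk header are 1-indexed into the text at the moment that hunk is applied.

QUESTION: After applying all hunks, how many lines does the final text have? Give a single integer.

Answer: 7

Derivation:
Hunk 1: at line 2 remove [jsgsr,zqugk] add [dvd,wxxbq] -> 7 lines: cbmal msnfv xmz dvd wxxbq mdiwn jwqjw
Hunk 2: at line 2 remove [dvd,wxxbq] add [mbf,phe] -> 7 lines: cbmal msnfv xmz mbf phe mdiwn jwqjw
Hunk 3: at line 1 remove [xmz] add [rltz,wmmjt,ihgn] -> 9 lines: cbmal msnfv rltz wmmjt ihgn mbf phe mdiwn jwqjw
Hunk 4: at line 3 remove [wmmjt,ihgn,mbf] add [sunml] -> 7 lines: cbmal msnfv rltz sunml phe mdiwn jwqjw
Hunk 5: at line 3 remove [sunml,phe,mdiwn] add [ipo,woah] -> 6 lines: cbmal msnfv rltz ipo woah jwqjw
Hunk 6: at line 1 remove [rltz] add [pgdp,uhl] -> 7 lines: cbmal msnfv pgdp uhl ipo woah jwqjw
Hunk 7: at line 4 remove [ipo,woah] add [caass,csfsz] -> 7 lines: cbmal msnfv pgdp uhl caass csfsz jwqjw
Final line count: 7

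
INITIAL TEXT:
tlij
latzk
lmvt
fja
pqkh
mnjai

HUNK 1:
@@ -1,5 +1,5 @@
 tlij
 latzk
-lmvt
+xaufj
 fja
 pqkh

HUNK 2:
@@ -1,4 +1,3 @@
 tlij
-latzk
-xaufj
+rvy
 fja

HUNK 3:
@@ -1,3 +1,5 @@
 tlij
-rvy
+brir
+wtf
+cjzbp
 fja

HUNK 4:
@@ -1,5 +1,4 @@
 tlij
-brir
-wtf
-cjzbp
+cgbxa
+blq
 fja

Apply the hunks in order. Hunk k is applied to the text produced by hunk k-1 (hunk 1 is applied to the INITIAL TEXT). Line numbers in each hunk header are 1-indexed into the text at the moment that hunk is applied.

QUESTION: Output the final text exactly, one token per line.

Answer: tlij
cgbxa
blq
fja
pqkh
mnjai

Derivation:
Hunk 1: at line 1 remove [lmvt] add [xaufj] -> 6 lines: tlij latzk xaufj fja pqkh mnjai
Hunk 2: at line 1 remove [latzk,xaufj] add [rvy] -> 5 lines: tlij rvy fja pqkh mnjai
Hunk 3: at line 1 remove [rvy] add [brir,wtf,cjzbp] -> 7 lines: tlij brir wtf cjzbp fja pqkh mnjai
Hunk 4: at line 1 remove [brir,wtf,cjzbp] add [cgbxa,blq] -> 6 lines: tlij cgbxa blq fja pqkh mnjai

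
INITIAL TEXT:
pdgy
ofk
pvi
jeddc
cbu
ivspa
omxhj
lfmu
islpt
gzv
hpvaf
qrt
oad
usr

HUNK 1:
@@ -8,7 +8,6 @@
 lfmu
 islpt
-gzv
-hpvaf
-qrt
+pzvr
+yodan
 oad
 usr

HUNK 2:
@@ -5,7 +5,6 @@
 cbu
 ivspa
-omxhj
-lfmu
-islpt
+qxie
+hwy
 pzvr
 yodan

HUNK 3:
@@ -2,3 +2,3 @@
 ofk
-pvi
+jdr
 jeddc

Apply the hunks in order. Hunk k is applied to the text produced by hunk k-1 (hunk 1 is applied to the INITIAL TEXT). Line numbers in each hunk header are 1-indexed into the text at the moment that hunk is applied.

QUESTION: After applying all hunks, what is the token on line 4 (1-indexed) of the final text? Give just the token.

Answer: jeddc

Derivation:
Hunk 1: at line 8 remove [gzv,hpvaf,qrt] add [pzvr,yodan] -> 13 lines: pdgy ofk pvi jeddc cbu ivspa omxhj lfmu islpt pzvr yodan oad usr
Hunk 2: at line 5 remove [omxhj,lfmu,islpt] add [qxie,hwy] -> 12 lines: pdgy ofk pvi jeddc cbu ivspa qxie hwy pzvr yodan oad usr
Hunk 3: at line 2 remove [pvi] add [jdr] -> 12 lines: pdgy ofk jdr jeddc cbu ivspa qxie hwy pzvr yodan oad usr
Final line 4: jeddc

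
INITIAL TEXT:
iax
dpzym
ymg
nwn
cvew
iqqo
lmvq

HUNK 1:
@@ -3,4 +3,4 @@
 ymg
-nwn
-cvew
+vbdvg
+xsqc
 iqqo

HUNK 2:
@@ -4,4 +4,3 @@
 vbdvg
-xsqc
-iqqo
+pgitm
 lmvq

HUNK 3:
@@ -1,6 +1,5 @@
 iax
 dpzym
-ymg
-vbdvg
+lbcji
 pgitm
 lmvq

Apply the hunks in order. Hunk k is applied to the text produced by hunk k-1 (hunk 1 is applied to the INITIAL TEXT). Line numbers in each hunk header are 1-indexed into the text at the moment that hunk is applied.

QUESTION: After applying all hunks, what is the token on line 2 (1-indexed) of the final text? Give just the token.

Hunk 1: at line 3 remove [nwn,cvew] add [vbdvg,xsqc] -> 7 lines: iax dpzym ymg vbdvg xsqc iqqo lmvq
Hunk 2: at line 4 remove [xsqc,iqqo] add [pgitm] -> 6 lines: iax dpzym ymg vbdvg pgitm lmvq
Hunk 3: at line 1 remove [ymg,vbdvg] add [lbcji] -> 5 lines: iax dpzym lbcji pgitm lmvq
Final line 2: dpzym

Answer: dpzym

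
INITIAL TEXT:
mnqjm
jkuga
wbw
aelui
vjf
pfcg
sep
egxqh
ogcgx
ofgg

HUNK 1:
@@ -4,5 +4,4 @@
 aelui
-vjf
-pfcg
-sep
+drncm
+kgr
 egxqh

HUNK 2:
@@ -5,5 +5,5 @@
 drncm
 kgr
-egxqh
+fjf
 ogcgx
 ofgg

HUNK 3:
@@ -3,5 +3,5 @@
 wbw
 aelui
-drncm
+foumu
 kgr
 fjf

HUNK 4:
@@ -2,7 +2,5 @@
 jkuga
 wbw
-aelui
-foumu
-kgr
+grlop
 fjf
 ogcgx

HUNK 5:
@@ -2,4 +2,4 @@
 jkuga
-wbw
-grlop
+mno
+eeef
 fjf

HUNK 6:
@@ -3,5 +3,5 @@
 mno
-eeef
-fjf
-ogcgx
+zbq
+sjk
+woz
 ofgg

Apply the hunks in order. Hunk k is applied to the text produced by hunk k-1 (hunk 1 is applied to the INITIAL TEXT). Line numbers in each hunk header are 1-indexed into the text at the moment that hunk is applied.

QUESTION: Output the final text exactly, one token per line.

Answer: mnqjm
jkuga
mno
zbq
sjk
woz
ofgg

Derivation:
Hunk 1: at line 4 remove [vjf,pfcg,sep] add [drncm,kgr] -> 9 lines: mnqjm jkuga wbw aelui drncm kgr egxqh ogcgx ofgg
Hunk 2: at line 5 remove [egxqh] add [fjf] -> 9 lines: mnqjm jkuga wbw aelui drncm kgr fjf ogcgx ofgg
Hunk 3: at line 3 remove [drncm] add [foumu] -> 9 lines: mnqjm jkuga wbw aelui foumu kgr fjf ogcgx ofgg
Hunk 4: at line 2 remove [aelui,foumu,kgr] add [grlop] -> 7 lines: mnqjm jkuga wbw grlop fjf ogcgx ofgg
Hunk 5: at line 2 remove [wbw,grlop] add [mno,eeef] -> 7 lines: mnqjm jkuga mno eeef fjf ogcgx ofgg
Hunk 6: at line 3 remove [eeef,fjf,ogcgx] add [zbq,sjk,woz] -> 7 lines: mnqjm jkuga mno zbq sjk woz ofgg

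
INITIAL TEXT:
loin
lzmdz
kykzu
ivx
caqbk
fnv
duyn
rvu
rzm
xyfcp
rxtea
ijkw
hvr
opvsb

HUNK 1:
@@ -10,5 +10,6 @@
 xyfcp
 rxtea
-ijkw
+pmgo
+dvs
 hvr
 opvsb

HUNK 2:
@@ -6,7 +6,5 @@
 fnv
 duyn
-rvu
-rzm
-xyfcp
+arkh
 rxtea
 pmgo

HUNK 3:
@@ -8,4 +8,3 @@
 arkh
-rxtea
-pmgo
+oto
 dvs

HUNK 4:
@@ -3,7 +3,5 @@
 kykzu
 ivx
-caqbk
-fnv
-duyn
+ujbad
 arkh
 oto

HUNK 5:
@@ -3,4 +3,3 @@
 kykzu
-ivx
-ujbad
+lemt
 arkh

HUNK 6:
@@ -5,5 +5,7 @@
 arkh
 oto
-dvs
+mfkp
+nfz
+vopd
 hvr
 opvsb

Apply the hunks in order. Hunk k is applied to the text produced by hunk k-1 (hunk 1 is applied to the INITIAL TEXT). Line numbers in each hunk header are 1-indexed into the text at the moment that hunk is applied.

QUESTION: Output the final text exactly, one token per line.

Hunk 1: at line 10 remove [ijkw] add [pmgo,dvs] -> 15 lines: loin lzmdz kykzu ivx caqbk fnv duyn rvu rzm xyfcp rxtea pmgo dvs hvr opvsb
Hunk 2: at line 6 remove [rvu,rzm,xyfcp] add [arkh] -> 13 lines: loin lzmdz kykzu ivx caqbk fnv duyn arkh rxtea pmgo dvs hvr opvsb
Hunk 3: at line 8 remove [rxtea,pmgo] add [oto] -> 12 lines: loin lzmdz kykzu ivx caqbk fnv duyn arkh oto dvs hvr opvsb
Hunk 4: at line 3 remove [caqbk,fnv,duyn] add [ujbad] -> 10 lines: loin lzmdz kykzu ivx ujbad arkh oto dvs hvr opvsb
Hunk 5: at line 3 remove [ivx,ujbad] add [lemt] -> 9 lines: loin lzmdz kykzu lemt arkh oto dvs hvr opvsb
Hunk 6: at line 5 remove [dvs] add [mfkp,nfz,vopd] -> 11 lines: loin lzmdz kykzu lemt arkh oto mfkp nfz vopd hvr opvsb

Answer: loin
lzmdz
kykzu
lemt
arkh
oto
mfkp
nfz
vopd
hvr
opvsb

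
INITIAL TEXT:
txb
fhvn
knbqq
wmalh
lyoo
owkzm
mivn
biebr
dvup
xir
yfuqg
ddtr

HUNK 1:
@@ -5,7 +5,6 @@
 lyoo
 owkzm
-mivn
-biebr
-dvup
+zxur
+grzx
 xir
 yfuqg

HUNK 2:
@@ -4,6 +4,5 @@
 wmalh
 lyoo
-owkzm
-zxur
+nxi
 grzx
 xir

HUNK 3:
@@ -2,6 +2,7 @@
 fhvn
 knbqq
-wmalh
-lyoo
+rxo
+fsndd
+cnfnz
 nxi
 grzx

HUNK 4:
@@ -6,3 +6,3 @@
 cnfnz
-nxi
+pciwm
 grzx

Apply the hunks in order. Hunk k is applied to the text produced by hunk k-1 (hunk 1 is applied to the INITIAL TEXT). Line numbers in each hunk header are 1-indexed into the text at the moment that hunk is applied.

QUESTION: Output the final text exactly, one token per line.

Hunk 1: at line 5 remove [mivn,biebr,dvup] add [zxur,grzx] -> 11 lines: txb fhvn knbqq wmalh lyoo owkzm zxur grzx xir yfuqg ddtr
Hunk 2: at line 4 remove [owkzm,zxur] add [nxi] -> 10 lines: txb fhvn knbqq wmalh lyoo nxi grzx xir yfuqg ddtr
Hunk 3: at line 2 remove [wmalh,lyoo] add [rxo,fsndd,cnfnz] -> 11 lines: txb fhvn knbqq rxo fsndd cnfnz nxi grzx xir yfuqg ddtr
Hunk 4: at line 6 remove [nxi] add [pciwm] -> 11 lines: txb fhvn knbqq rxo fsndd cnfnz pciwm grzx xir yfuqg ddtr

Answer: txb
fhvn
knbqq
rxo
fsndd
cnfnz
pciwm
grzx
xir
yfuqg
ddtr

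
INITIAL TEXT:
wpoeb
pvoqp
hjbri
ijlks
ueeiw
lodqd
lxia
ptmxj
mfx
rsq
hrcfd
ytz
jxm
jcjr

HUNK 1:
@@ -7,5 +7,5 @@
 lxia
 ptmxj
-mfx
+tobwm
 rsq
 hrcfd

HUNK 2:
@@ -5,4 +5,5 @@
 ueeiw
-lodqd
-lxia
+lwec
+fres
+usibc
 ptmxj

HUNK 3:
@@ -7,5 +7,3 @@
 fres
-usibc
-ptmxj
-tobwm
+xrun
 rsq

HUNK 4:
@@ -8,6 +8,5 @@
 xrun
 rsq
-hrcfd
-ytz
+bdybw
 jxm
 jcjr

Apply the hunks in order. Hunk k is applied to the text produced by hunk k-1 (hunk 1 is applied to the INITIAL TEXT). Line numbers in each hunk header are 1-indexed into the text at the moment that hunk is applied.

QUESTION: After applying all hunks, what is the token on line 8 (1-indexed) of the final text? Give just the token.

Answer: xrun

Derivation:
Hunk 1: at line 7 remove [mfx] add [tobwm] -> 14 lines: wpoeb pvoqp hjbri ijlks ueeiw lodqd lxia ptmxj tobwm rsq hrcfd ytz jxm jcjr
Hunk 2: at line 5 remove [lodqd,lxia] add [lwec,fres,usibc] -> 15 lines: wpoeb pvoqp hjbri ijlks ueeiw lwec fres usibc ptmxj tobwm rsq hrcfd ytz jxm jcjr
Hunk 3: at line 7 remove [usibc,ptmxj,tobwm] add [xrun] -> 13 lines: wpoeb pvoqp hjbri ijlks ueeiw lwec fres xrun rsq hrcfd ytz jxm jcjr
Hunk 4: at line 8 remove [hrcfd,ytz] add [bdybw] -> 12 lines: wpoeb pvoqp hjbri ijlks ueeiw lwec fres xrun rsq bdybw jxm jcjr
Final line 8: xrun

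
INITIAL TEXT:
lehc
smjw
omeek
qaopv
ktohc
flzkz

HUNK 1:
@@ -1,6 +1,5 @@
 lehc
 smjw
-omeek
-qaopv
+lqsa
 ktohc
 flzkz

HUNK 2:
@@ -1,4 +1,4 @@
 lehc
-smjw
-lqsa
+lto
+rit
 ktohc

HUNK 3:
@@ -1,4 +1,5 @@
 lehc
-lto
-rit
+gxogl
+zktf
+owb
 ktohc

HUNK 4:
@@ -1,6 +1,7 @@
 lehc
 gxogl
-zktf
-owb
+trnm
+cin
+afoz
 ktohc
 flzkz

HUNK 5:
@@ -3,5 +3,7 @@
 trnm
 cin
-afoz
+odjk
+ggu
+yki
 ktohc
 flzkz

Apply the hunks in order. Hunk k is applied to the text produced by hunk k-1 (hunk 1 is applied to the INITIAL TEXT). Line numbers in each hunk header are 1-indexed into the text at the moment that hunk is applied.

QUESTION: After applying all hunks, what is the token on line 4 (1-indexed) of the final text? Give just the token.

Answer: cin

Derivation:
Hunk 1: at line 1 remove [omeek,qaopv] add [lqsa] -> 5 lines: lehc smjw lqsa ktohc flzkz
Hunk 2: at line 1 remove [smjw,lqsa] add [lto,rit] -> 5 lines: lehc lto rit ktohc flzkz
Hunk 3: at line 1 remove [lto,rit] add [gxogl,zktf,owb] -> 6 lines: lehc gxogl zktf owb ktohc flzkz
Hunk 4: at line 1 remove [zktf,owb] add [trnm,cin,afoz] -> 7 lines: lehc gxogl trnm cin afoz ktohc flzkz
Hunk 5: at line 3 remove [afoz] add [odjk,ggu,yki] -> 9 lines: lehc gxogl trnm cin odjk ggu yki ktohc flzkz
Final line 4: cin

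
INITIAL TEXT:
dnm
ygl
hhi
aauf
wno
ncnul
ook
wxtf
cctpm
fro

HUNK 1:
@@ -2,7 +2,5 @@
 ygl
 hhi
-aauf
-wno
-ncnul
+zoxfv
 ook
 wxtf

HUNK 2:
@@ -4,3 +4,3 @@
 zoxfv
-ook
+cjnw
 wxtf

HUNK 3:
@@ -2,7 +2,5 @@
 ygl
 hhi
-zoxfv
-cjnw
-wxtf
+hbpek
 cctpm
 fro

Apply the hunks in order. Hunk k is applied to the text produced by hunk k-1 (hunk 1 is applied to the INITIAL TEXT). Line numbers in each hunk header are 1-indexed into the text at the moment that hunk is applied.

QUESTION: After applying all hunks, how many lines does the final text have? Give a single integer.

Hunk 1: at line 2 remove [aauf,wno,ncnul] add [zoxfv] -> 8 lines: dnm ygl hhi zoxfv ook wxtf cctpm fro
Hunk 2: at line 4 remove [ook] add [cjnw] -> 8 lines: dnm ygl hhi zoxfv cjnw wxtf cctpm fro
Hunk 3: at line 2 remove [zoxfv,cjnw,wxtf] add [hbpek] -> 6 lines: dnm ygl hhi hbpek cctpm fro
Final line count: 6

Answer: 6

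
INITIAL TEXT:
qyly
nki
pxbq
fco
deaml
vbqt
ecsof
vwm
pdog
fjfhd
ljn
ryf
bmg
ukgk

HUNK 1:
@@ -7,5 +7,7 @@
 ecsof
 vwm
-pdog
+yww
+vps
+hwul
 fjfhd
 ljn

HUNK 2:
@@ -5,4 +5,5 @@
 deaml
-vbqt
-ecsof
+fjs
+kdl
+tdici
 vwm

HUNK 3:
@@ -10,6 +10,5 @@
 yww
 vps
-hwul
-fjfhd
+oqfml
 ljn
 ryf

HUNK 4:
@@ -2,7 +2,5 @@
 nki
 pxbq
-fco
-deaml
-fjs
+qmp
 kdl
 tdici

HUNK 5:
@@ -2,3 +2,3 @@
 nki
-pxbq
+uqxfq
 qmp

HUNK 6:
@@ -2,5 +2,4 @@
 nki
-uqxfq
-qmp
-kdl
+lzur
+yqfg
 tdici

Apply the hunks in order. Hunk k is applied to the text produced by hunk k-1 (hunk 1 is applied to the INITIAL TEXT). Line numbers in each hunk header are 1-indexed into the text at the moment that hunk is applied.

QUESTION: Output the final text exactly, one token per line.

Hunk 1: at line 7 remove [pdog] add [yww,vps,hwul] -> 16 lines: qyly nki pxbq fco deaml vbqt ecsof vwm yww vps hwul fjfhd ljn ryf bmg ukgk
Hunk 2: at line 5 remove [vbqt,ecsof] add [fjs,kdl,tdici] -> 17 lines: qyly nki pxbq fco deaml fjs kdl tdici vwm yww vps hwul fjfhd ljn ryf bmg ukgk
Hunk 3: at line 10 remove [hwul,fjfhd] add [oqfml] -> 16 lines: qyly nki pxbq fco deaml fjs kdl tdici vwm yww vps oqfml ljn ryf bmg ukgk
Hunk 4: at line 2 remove [fco,deaml,fjs] add [qmp] -> 14 lines: qyly nki pxbq qmp kdl tdici vwm yww vps oqfml ljn ryf bmg ukgk
Hunk 5: at line 2 remove [pxbq] add [uqxfq] -> 14 lines: qyly nki uqxfq qmp kdl tdici vwm yww vps oqfml ljn ryf bmg ukgk
Hunk 6: at line 2 remove [uqxfq,qmp,kdl] add [lzur,yqfg] -> 13 lines: qyly nki lzur yqfg tdici vwm yww vps oqfml ljn ryf bmg ukgk

Answer: qyly
nki
lzur
yqfg
tdici
vwm
yww
vps
oqfml
ljn
ryf
bmg
ukgk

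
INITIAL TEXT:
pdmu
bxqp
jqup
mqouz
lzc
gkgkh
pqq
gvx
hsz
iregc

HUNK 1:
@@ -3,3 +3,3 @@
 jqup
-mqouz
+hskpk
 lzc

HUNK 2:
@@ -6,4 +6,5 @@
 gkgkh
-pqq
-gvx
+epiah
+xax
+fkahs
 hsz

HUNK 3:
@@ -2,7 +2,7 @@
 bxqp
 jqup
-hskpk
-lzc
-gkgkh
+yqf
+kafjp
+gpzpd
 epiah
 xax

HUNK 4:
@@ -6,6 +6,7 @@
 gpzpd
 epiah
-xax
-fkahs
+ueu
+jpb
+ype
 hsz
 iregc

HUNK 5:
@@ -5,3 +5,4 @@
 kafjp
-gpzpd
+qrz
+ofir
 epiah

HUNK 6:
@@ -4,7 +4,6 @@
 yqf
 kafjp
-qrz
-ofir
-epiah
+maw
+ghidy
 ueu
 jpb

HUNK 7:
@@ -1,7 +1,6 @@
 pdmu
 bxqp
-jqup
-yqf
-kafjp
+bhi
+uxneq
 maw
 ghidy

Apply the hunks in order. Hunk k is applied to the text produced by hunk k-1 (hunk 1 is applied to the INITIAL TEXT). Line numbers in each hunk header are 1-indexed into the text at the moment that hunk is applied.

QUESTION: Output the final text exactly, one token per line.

Hunk 1: at line 3 remove [mqouz] add [hskpk] -> 10 lines: pdmu bxqp jqup hskpk lzc gkgkh pqq gvx hsz iregc
Hunk 2: at line 6 remove [pqq,gvx] add [epiah,xax,fkahs] -> 11 lines: pdmu bxqp jqup hskpk lzc gkgkh epiah xax fkahs hsz iregc
Hunk 3: at line 2 remove [hskpk,lzc,gkgkh] add [yqf,kafjp,gpzpd] -> 11 lines: pdmu bxqp jqup yqf kafjp gpzpd epiah xax fkahs hsz iregc
Hunk 4: at line 6 remove [xax,fkahs] add [ueu,jpb,ype] -> 12 lines: pdmu bxqp jqup yqf kafjp gpzpd epiah ueu jpb ype hsz iregc
Hunk 5: at line 5 remove [gpzpd] add [qrz,ofir] -> 13 lines: pdmu bxqp jqup yqf kafjp qrz ofir epiah ueu jpb ype hsz iregc
Hunk 6: at line 4 remove [qrz,ofir,epiah] add [maw,ghidy] -> 12 lines: pdmu bxqp jqup yqf kafjp maw ghidy ueu jpb ype hsz iregc
Hunk 7: at line 1 remove [jqup,yqf,kafjp] add [bhi,uxneq] -> 11 lines: pdmu bxqp bhi uxneq maw ghidy ueu jpb ype hsz iregc

Answer: pdmu
bxqp
bhi
uxneq
maw
ghidy
ueu
jpb
ype
hsz
iregc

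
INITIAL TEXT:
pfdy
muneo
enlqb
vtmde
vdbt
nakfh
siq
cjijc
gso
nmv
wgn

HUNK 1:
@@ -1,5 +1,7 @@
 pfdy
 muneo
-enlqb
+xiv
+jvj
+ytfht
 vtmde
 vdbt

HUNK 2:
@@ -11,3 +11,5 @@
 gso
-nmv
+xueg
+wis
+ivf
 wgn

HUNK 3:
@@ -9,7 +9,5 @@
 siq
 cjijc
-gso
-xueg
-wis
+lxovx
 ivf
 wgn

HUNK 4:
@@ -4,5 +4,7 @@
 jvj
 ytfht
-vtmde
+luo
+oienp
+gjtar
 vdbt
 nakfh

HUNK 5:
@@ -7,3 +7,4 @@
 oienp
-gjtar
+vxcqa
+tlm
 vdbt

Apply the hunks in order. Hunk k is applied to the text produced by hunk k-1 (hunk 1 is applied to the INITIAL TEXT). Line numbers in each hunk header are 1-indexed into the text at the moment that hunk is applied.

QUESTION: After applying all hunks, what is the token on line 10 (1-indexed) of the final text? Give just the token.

Hunk 1: at line 1 remove [enlqb] add [xiv,jvj,ytfht] -> 13 lines: pfdy muneo xiv jvj ytfht vtmde vdbt nakfh siq cjijc gso nmv wgn
Hunk 2: at line 11 remove [nmv] add [xueg,wis,ivf] -> 15 lines: pfdy muneo xiv jvj ytfht vtmde vdbt nakfh siq cjijc gso xueg wis ivf wgn
Hunk 3: at line 9 remove [gso,xueg,wis] add [lxovx] -> 13 lines: pfdy muneo xiv jvj ytfht vtmde vdbt nakfh siq cjijc lxovx ivf wgn
Hunk 4: at line 4 remove [vtmde] add [luo,oienp,gjtar] -> 15 lines: pfdy muneo xiv jvj ytfht luo oienp gjtar vdbt nakfh siq cjijc lxovx ivf wgn
Hunk 5: at line 7 remove [gjtar] add [vxcqa,tlm] -> 16 lines: pfdy muneo xiv jvj ytfht luo oienp vxcqa tlm vdbt nakfh siq cjijc lxovx ivf wgn
Final line 10: vdbt

Answer: vdbt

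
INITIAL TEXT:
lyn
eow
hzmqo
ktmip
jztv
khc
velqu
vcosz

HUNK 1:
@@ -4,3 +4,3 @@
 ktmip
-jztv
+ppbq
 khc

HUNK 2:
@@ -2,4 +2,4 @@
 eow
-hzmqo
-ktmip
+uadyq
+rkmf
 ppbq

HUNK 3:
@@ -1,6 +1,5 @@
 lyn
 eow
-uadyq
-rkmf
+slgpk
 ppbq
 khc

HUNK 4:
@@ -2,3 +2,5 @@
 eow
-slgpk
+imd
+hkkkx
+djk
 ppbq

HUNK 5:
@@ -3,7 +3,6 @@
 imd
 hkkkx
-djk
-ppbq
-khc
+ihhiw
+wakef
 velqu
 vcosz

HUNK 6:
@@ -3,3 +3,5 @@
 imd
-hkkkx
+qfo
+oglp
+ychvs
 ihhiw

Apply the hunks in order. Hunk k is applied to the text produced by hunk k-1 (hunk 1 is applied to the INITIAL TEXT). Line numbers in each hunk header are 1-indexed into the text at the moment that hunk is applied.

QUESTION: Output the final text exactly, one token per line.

Answer: lyn
eow
imd
qfo
oglp
ychvs
ihhiw
wakef
velqu
vcosz

Derivation:
Hunk 1: at line 4 remove [jztv] add [ppbq] -> 8 lines: lyn eow hzmqo ktmip ppbq khc velqu vcosz
Hunk 2: at line 2 remove [hzmqo,ktmip] add [uadyq,rkmf] -> 8 lines: lyn eow uadyq rkmf ppbq khc velqu vcosz
Hunk 3: at line 1 remove [uadyq,rkmf] add [slgpk] -> 7 lines: lyn eow slgpk ppbq khc velqu vcosz
Hunk 4: at line 2 remove [slgpk] add [imd,hkkkx,djk] -> 9 lines: lyn eow imd hkkkx djk ppbq khc velqu vcosz
Hunk 5: at line 3 remove [djk,ppbq,khc] add [ihhiw,wakef] -> 8 lines: lyn eow imd hkkkx ihhiw wakef velqu vcosz
Hunk 6: at line 3 remove [hkkkx] add [qfo,oglp,ychvs] -> 10 lines: lyn eow imd qfo oglp ychvs ihhiw wakef velqu vcosz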